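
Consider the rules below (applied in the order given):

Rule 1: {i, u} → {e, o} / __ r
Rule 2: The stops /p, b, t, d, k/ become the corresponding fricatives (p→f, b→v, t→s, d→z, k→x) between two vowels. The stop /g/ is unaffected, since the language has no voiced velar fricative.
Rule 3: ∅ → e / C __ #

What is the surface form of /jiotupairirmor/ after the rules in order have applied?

jiosufaerermore

Rule 1 (pre-rhotic lowering): /i/ is a high vowel immediately before /r/, so it lowers to [e]. /i/ is a high vowel immediately before /r/, so it lowers to [e]. /jiotupairirmor/ → jiotupaerermor.
Rule 2 (intervocalic spirantization): /t/ is a stop between vowels /o/ and /u/, so it spirantizes to the fricative [s]. /p/ is a stop between vowels /u/ and /a/, so it spirantizes to the fricative [f]. /jiotupaerermor/ → jiosufaerermor.
Rule 3 (final e-epenthesis): the form ends in the consonant /r/, so [e] is inserted word-finally. /jiosufaerermor/ → jiosufaerermore.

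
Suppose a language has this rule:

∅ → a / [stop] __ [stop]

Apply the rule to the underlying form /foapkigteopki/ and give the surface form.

foapakigateopaki

/p/ and /k/ form a stop–stop cluster, so [a] is inserted between them.
/g/ and /t/ form a stop–stop cluster, so [a] is inserted between them.
/p/ and /k/ form a stop–stop cluster, so [a] is inserted between them.
Surface form: [foapakigateopaki].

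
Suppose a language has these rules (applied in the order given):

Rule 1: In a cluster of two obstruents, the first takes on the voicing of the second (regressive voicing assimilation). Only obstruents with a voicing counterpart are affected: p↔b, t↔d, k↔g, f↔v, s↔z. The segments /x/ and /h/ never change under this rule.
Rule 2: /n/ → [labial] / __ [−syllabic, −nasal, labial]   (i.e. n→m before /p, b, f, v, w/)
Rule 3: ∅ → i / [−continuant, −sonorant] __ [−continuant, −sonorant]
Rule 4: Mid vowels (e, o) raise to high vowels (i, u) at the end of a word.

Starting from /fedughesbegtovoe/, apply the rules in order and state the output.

Rule 1 (regressive voicing assimilation): /g/ precedes the voiceless obstruent /h/, so it devoices to [k] by assimilation. /s/ precedes the voiced obstruent /b/, so it voices to [z] by assimilation. /g/ precedes the voiceless obstruent /t/, so it devoices to [k] by assimilation. /fedughesbegtovoe/ → fedukhezbektovoe.
Rule 2 (nasal place assimilation): no segment meets the environment; /fedukhezbektovoe/ is unchanged.
Rule 3 (stop-cluster i-epenthesis): /k/ and /t/ form a stop–stop cluster, so [i] is inserted between them. /fedukhezbektovoe/ → fedukhezbekitovoe.
Rule 4 (final vowel raising): /e/ is a mid vowel in word-final position, so it raises to [i]. /fedukhezbekitovoe/ → fedukhezbekitovoi.

fedukhezbekitovoi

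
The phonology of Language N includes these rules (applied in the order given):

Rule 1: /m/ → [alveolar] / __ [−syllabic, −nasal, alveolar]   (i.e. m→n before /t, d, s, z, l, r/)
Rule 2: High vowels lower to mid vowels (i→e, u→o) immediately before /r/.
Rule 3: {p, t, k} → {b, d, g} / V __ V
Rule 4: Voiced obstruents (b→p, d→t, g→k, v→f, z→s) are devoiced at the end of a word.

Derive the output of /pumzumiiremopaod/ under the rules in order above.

punzumieremobaot

Rule 1 (nasal place assimilation): /m/ precedes the alveolar consonant /z/, so it assimilates in place to [n]. /pumzumiiremopaod/ → punzumiiremopaod.
Rule 2 (pre-rhotic lowering): /i/ is a high vowel immediately before /r/, so it lowers to [e]. /punzumiiremopaod/ → punzumieremopaod.
Rule 3 (intervocalic voicing): /p/ is a voiceless stop between vowels /o/ and /a/, so it voices to [b]. /punzumieremopaod/ → punzumieremobaod.
Rule 4 (final devoicing): /d/ is a voiced obstruent in word-final position, so it devoices to [t]. /punzumieremobaod/ → punzumieremobaot.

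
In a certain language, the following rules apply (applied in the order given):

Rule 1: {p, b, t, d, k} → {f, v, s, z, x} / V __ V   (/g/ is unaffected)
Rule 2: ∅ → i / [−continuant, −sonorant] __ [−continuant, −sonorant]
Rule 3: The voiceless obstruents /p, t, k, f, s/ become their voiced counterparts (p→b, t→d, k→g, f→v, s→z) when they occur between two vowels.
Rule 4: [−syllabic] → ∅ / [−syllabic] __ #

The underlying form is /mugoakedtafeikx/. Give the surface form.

mugoaxedidaveik

Rule 1 (intervocalic spirantization): /k/ is a stop between vowels /a/ and /e/, so it spirantizes to the fricative [x]. /mugoakedtafeikx/ → mugoaxedtafeikx.
Rule 2 (stop-cluster i-epenthesis): /d/ and /t/ form a stop–stop cluster, so [i] is inserted between them. /mugoaxedtafeikx/ → mugoaxeditafeikx.
Rule 3 (intervocalic voicing): /t/ is a voiceless obstruent between vowels /i/ and /a/, so it voices to [d]. /f/ is a voiceless obstruent between vowels /a/ and /e/, so it voices to [v]. /mugoaxeditafeikx/ → mugoaxedidaveikx.
Rule 4 (final cluster simplification): /x/ is the second consonant of a word-final cluster /kx/, so it deletes. /mugoaxedidaveikx/ → mugoaxedidaveik.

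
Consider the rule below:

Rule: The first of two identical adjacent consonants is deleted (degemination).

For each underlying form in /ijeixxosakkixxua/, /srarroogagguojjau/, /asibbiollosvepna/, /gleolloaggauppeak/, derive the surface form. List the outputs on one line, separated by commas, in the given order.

/ijeixxosakkixxua/: /xx/ is a geminate; the first /x/ deletes. /kk/ is a geminate; the first /k/ deletes. /xx/ is a geminate; the first /x/ deletes. → [ijeixosakixua].
/srarroogagguojjau/: /rr/ is a geminate; the first /r/ deletes. /gg/ is a geminate; the first /g/ deletes. /jj/ is a geminate; the first /j/ deletes. → [sraroogaguojau].
/asibbiollosvepna/: /bb/ is a geminate; the first /b/ deletes. /ll/ is a geminate; the first /l/ deletes. → [asibiolosvepna].
/gleolloaggauppeak/: /ll/ is a geminate; the first /l/ deletes. /gg/ is a geminate; the first /g/ deletes. /pp/ is a geminate; the first /p/ deletes. → [gleoloagaupeak].

ijeixosakixua, sraroogaguojau, asibiolosvepna, gleoloagaupeak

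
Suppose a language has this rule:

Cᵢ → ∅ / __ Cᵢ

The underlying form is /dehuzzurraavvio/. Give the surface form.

dehuzuraavio

/zz/ is a geminate; the first /z/ deletes.
/rr/ is a geminate; the first /r/ deletes.
/vv/ is a geminate; the first /v/ deletes.
Surface form: [dehuzuraavio].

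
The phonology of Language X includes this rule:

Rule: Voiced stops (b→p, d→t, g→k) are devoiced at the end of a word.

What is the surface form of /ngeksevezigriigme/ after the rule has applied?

No segment of /ngeksevezigriigme/ meets the structural description of the rule, so the form surfaces unchanged.

ngeksevezigriigme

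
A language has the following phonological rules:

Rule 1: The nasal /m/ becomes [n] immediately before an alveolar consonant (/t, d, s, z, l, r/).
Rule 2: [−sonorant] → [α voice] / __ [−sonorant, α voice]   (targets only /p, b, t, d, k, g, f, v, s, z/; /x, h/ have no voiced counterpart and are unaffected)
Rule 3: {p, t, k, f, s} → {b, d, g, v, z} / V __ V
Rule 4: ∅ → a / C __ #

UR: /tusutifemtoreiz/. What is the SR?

Rule 1 (nasal place assimilation): /m/ precedes the alveolar consonant /t/, so it assimilates in place to [n]. /tusutifemtoreiz/ → tusutifentoreiz.
Rule 2 (regressive voicing assimilation): no segment meets the environment; /tusutifentoreiz/ is unchanged.
Rule 3 (intervocalic voicing): /s/ is a voiceless obstruent between vowels /u/ and /u/, so it voices to [z]. /t/ is a voiceless obstruent between vowels /u/ and /i/, so it voices to [d]. /f/ is a voiceless obstruent between vowels /i/ and /e/, so it voices to [v]. /tusutifentoreiz/ → tuzudiventoreiz.
Rule 4 (final a-epenthesis): the form ends in the consonant /z/, so [a] is inserted word-finally. /tuzudiventoreiz/ → tuzudiventoreiza.

tuzudiventoreiza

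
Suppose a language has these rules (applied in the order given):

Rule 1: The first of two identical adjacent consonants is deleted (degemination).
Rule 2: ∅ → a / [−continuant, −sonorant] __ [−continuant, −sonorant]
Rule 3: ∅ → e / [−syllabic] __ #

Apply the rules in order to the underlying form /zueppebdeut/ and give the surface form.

Rule 1 (degemination): /pp/ is a geminate; the first /p/ deletes. /zueppebdeut/ → zuepebdeut.
Rule 2 (stop-cluster a-epenthesis): /b/ and /d/ form a stop–stop cluster, so [a] is inserted between them. /zuepebdeut/ → zuepebadeut.
Rule 3 (final e-epenthesis): the form ends in the consonant /t/, so [e] is inserted word-finally. /zuepebadeut/ → zuepebadeute.

zuepebadeute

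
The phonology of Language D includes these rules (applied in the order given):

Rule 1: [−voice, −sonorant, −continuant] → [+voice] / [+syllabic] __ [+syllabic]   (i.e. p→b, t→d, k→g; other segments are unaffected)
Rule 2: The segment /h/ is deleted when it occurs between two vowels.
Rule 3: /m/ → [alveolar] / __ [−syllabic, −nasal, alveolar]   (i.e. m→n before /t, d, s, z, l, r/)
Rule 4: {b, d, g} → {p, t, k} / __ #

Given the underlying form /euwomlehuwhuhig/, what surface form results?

euwonleuwhuik

Rule 1 (intervocalic voicing): no segment meets the environment; /euwomlehuwhuhig/ is unchanged.
Rule 2 (intervocalic h-deletion): /h/ occurs between vowels /e/ and /u/, so it deletes. /h/ occurs between vowels /u/ and /i/, so it deletes. /euwomlehuwhuhig/ → euwomleuwhuig.
Rule 3 (nasal place assimilation): /m/ precedes the alveolar consonant /l/, so it assimilates in place to [n]. /euwomleuwhuig/ → euwonleuwhuig.
Rule 4 (final devoicing): /g/ is a voiced stop in word-final position, so it devoices to [k]. /euwonleuwhuig/ → euwonleuwhuik.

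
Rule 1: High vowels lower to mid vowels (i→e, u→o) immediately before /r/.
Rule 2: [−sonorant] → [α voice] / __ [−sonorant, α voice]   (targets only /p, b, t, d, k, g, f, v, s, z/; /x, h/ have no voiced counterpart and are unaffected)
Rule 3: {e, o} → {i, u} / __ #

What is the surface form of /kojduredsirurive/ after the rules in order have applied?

Rule 1 (pre-rhotic lowering): /u/ is a high vowel immediately before /r/, so it lowers to [o]. /i/ is a high vowel immediately before /r/, so it lowers to [e]. /u/ is a high vowel immediately before /r/, so it lowers to [o]. /kojduredsirurive/ → kojdoredserorive.
Rule 2 (regressive voicing assimilation): /d/ precedes the voiceless obstruent /s/, so it devoices to [t] by assimilation. /kojdoredserorive/ → kojdoretserorive.
Rule 3 (final vowel raising): /e/ is a mid vowel in word-final position, so it raises to [i]. /kojdoretserorive/ → kojdoretserorivi.

kojdoretserorivi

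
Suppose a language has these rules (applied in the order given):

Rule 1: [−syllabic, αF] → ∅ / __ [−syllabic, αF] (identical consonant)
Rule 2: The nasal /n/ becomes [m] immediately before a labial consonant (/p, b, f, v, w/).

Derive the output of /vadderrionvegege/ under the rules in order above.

Rule 1 (degemination): /dd/ is a geminate; the first /d/ deletes. /rr/ is a geminate; the first /r/ deletes. /vadderrionvegege/ → vaderionvegege.
Rule 2 (nasal place assimilation): /n/ precedes the labial consonant /v/, so it assimilates in place to [m]. /vaderionvegege/ → vaderiomvegege.

vaderiomvegege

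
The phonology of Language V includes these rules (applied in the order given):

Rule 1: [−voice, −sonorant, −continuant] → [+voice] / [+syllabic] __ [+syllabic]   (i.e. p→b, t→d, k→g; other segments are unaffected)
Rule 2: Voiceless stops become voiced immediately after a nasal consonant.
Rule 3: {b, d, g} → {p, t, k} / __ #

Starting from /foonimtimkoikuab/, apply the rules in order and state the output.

foonimdimgoiguap

Rule 1 (intervocalic voicing): /k/ is a voiceless stop between vowels /i/ and /u/, so it voices to [g]. /foonimtimkoikuab/ → foonimtimkoiguab.
Rule 2 (post-nasal voicing): /t/ is a voiceless stop immediately after the nasal /m/, so it voices to [d]. /k/ is a voiceless stop immediately after the nasal /m/, so it voices to [g]. /foonimtimkoiguab/ → foonimdimgoiguab.
Rule 3 (final devoicing): /b/ is a voiced stop in word-final position, so it devoices to [p]. /foonimdimgoiguab/ → foonimdimgoiguap.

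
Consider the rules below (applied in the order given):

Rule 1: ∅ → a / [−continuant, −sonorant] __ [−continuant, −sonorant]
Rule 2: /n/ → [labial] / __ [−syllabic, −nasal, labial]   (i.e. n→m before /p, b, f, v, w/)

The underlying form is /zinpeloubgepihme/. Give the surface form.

Rule 1 (stop-cluster a-epenthesis): /b/ and /g/ form a stop–stop cluster, so [a] is inserted between them. /zinpeloubgepihme/ → zinpeloubagepihme.
Rule 2 (nasal place assimilation): /n/ precedes the labial consonant /p/, so it assimilates in place to [m]. /zinpeloubagepihme/ → zimpeloubagepihme.

zimpeloubagepihme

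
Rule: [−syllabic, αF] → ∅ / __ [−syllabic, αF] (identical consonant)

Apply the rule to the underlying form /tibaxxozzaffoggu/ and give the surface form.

tibaxozafogu

/xx/ is a geminate; the first /x/ deletes.
/zz/ is a geminate; the first /z/ deletes.
/ff/ is a geminate; the first /f/ deletes.
/gg/ is a geminate; the first /g/ deletes.
Surface form: [tibaxozafogu].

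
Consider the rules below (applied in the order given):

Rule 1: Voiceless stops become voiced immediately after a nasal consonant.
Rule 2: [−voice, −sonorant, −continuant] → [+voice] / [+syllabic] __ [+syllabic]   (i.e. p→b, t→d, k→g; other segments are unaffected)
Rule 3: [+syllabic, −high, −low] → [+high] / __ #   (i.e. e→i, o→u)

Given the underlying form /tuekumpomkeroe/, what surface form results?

Rule 1 (post-nasal voicing): /p/ is a voiceless stop immediately after the nasal /m/, so it voices to [b]. /k/ is a voiceless stop immediately after the nasal /m/, so it voices to [g]. /tuekumpomkeroe/ → tuekumbomgeroe.
Rule 2 (intervocalic voicing): /k/ is a voiceless stop between vowels /e/ and /u/, so it voices to [g]. /tuekumbomgeroe/ → tuegumbomgeroe.
Rule 3 (final vowel raising): /e/ is a mid vowel in word-final position, so it raises to [i]. /tuegumbomgeroe/ → tuegumbomgeroi.

tuegumbomgeroi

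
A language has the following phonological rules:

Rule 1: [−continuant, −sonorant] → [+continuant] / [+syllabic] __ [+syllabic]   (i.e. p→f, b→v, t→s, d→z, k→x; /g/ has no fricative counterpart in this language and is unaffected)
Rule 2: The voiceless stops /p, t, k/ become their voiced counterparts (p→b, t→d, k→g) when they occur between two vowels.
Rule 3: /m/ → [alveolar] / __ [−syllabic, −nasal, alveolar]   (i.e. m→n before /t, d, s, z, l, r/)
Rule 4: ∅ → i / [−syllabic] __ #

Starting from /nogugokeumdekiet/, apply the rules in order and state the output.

nogugoxeundexieti

Rule 1 (intervocalic spirantization): /k/ is a stop between vowels /o/ and /e/, so it spirantizes to the fricative [x]. /k/ is a stop between vowels /e/ and /i/, so it spirantizes to the fricative [x]. /nogugokeumdekiet/ → nogugoxeumdexiet.
Rule 2 (intervocalic voicing): no segment meets the environment; /nogugoxeumdexiet/ is unchanged.
Rule 3 (nasal place assimilation): /m/ precedes the alveolar consonant /d/, so it assimilates in place to [n]. /nogugoxeumdexiet/ → nogugoxeundexiet.
Rule 4 (final i-epenthesis): the form ends in the consonant /t/, so [i] is inserted word-finally. /nogugoxeundexiet/ → nogugoxeundexieti.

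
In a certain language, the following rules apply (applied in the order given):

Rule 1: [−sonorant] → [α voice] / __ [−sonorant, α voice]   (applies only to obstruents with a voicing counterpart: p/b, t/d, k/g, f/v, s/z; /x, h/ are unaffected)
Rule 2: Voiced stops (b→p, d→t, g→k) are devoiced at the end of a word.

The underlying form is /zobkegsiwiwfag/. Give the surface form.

Rule 1 (regressive voicing assimilation): /b/ precedes the voiceless obstruent /k/, so it devoices to [p] by assimilation. /g/ precedes the voiceless obstruent /s/, so it devoices to [k] by assimilation. /zobkegsiwiwfag/ → zopkeksiwiwfag.
Rule 2 (final devoicing): /g/ is a voiced stop in word-final position, so it devoices to [k]. /zopkeksiwiwfag/ → zopkeksiwiwfak.

zopkeksiwiwfak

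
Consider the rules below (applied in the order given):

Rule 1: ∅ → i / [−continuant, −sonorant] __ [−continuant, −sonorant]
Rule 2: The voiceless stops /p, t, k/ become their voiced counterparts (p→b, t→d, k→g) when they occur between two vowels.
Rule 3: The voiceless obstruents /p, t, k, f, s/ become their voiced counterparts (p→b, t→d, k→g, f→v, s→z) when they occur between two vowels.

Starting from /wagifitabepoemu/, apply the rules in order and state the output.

wagividabeboemu

Rule 1 (stop-cluster i-epenthesis): no segment meets the environment; /wagifitabepoemu/ is unchanged.
Rule 2 (intervocalic voicing): /t/ is a voiceless stop between vowels /i/ and /a/, so it voices to [d]. /p/ is a voiceless stop between vowels /e/ and /o/, so it voices to [b]. /wagifitabepoemu/ → wagifidabeboemu.
Rule 3 (intervocalic voicing): /f/ is a voiceless obstruent between vowels /i/ and /i/, so it voices to [v]. /wagifidabeboemu/ → wagividabeboemu.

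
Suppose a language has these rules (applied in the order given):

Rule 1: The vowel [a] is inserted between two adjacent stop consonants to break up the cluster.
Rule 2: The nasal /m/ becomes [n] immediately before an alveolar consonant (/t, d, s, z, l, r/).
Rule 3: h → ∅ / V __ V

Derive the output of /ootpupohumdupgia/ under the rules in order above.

ootapupoundupagia

Rule 1 (stop-cluster a-epenthesis): /t/ and /p/ form a stop–stop cluster, so [a] is inserted between them. /p/ and /g/ form a stop–stop cluster, so [a] is inserted between them. /ootpupohumdupgia/ → ootapupohumdupagia.
Rule 2 (nasal place assimilation): /m/ precedes the alveolar consonant /d/, so it assimilates in place to [n]. /ootapupohumdupagia/ → ootapupohundupagia.
Rule 3 (intervocalic h-deletion): /h/ occurs between vowels /o/ and /u/, so it deletes. /ootapupohundupagia/ → ootapupoundupagia.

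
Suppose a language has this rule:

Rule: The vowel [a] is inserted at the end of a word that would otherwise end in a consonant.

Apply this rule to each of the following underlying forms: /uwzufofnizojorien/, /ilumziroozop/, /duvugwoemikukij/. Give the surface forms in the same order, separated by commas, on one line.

uwzufofnizojoriena, ilumziroozopa, duvugwoemikukija

/uwzufofnizojorien/: the form ends in the consonant /n/, so [a] is inserted word-finally. → [uwzufofnizojoriena].
/ilumziroozop/: the form ends in the consonant /p/, so [a] is inserted word-finally. → [ilumziroozopa].
/duvugwoemikukij/: the form ends in the consonant /j/, so [a] is inserted word-finally. → [duvugwoemikukija].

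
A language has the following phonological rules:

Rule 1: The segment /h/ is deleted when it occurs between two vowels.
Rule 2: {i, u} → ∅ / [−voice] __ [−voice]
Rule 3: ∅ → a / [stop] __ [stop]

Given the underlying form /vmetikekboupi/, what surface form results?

Rule 1 (intervocalic h-deletion): no segment meets the environment; /vmetikekboupi/ is unchanged.
Rule 2 (high vowel syncope): /i/ is a high vowel flanked by voiceless consonants /t/ and /k/, so it deletes. /vmetikekboupi/ → vmetkekboupi.
Rule 3 (stop-cluster a-epenthesis): /t/ and /k/ form a stop–stop cluster, so [a] is inserted between them. /k/ and /b/ form a stop–stop cluster, so [a] is inserted between them. /vmetkekboupi/ → vmetakekaboupi.

vmetakekaboupi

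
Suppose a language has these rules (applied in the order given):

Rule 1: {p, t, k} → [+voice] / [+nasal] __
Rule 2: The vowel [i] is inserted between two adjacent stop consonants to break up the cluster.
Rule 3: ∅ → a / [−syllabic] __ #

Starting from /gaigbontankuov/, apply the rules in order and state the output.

Rule 1 (post-nasal voicing): /t/ is a voiceless stop immediately after the nasal /n/, so it voices to [d]. /k/ is a voiceless stop immediately after the nasal /n/, so it voices to [g]. /gaigbontankuov/ → gaigbondanguov.
Rule 2 (stop-cluster i-epenthesis): /g/ and /b/ form a stop–stop cluster, so [i] is inserted between them. /gaigbondanguov/ → gaigibondanguov.
Rule 3 (final a-epenthesis): the form ends in the consonant /v/, so [a] is inserted word-finally. /gaigibondanguov/ → gaigibondanguova.

gaigibondanguova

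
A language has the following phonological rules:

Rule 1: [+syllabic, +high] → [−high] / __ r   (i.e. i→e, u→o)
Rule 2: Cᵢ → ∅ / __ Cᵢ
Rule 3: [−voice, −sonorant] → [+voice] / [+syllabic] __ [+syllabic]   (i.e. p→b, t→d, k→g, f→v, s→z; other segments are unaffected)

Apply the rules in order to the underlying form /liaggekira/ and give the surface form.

liagegera

Rule 1 (pre-rhotic lowering): /i/ is a high vowel immediately before /r/, so it lowers to [e]. /liaggekira/ → liaggekera.
Rule 2 (degemination): /gg/ is a geminate; the first /g/ deletes. /liaggekera/ → liagekera.
Rule 3 (intervocalic voicing): /k/ is a voiceless obstruent between vowels /e/ and /e/, so it voices to [g]. /liagekera/ → liagegera.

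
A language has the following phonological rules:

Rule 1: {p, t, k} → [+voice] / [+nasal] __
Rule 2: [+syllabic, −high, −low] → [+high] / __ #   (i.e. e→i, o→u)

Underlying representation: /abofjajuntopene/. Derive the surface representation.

abofjajundopeni

Rule 1 (post-nasal voicing): /t/ is a voiceless stop immediately after the nasal /n/, so it voices to [d]. /abofjajuntopene/ → abofjajundopene.
Rule 2 (final vowel raising): /e/ is a mid vowel in word-final position, so it raises to [i]. /abofjajundopene/ → abofjajundopeni.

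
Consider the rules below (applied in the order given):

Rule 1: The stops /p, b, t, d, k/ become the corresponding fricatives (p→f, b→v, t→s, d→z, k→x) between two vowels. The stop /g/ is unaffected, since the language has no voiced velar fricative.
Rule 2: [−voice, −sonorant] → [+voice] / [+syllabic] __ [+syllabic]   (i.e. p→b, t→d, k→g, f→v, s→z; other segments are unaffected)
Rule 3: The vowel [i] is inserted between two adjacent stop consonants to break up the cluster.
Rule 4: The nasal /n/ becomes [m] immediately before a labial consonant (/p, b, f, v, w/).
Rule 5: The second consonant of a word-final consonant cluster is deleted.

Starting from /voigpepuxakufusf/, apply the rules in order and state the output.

voigipevuxaxuvus

Rule 1 (intervocalic spirantization): /p/ is a stop between vowels /e/ and /u/, so it spirantizes to the fricative [f]. /k/ is a stop between vowels /a/ and /u/, so it spirantizes to the fricative [x]. /voigpepuxakufusf/ → voigpefuxaxufusf.
Rule 2 (intervocalic voicing): /f/ is a voiceless obstruent between vowels /e/ and /u/, so it voices to [v]. /f/ is a voiceless obstruent between vowels /u/ and /u/, so it voices to [v]. /voigpefuxaxufusf/ → voigpevuxaxuvusf.
Rule 3 (stop-cluster i-epenthesis): /g/ and /p/ form a stop–stop cluster, so [i] is inserted between them. /voigpevuxaxuvusf/ → voigipevuxaxuvusf.
Rule 4 (nasal place assimilation): no segment meets the environment; /voigipevuxaxuvusf/ is unchanged.
Rule 5 (final cluster simplification): /f/ is the second consonant of a word-final cluster /sf/, so it deletes. /voigipevuxaxuvusf/ → voigipevuxaxuvus.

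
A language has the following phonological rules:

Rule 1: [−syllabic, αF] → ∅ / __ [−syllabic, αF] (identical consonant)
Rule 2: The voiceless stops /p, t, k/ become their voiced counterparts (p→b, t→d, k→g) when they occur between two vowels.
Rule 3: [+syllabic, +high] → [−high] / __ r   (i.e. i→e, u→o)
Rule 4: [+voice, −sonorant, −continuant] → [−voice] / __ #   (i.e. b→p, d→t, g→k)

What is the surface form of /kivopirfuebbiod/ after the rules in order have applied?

kivoberfuebiot

Rule 1 (degemination): /bb/ is a geminate; the first /b/ deletes. /kivopirfuebbiod/ → kivopirfuebiod.
Rule 2 (intervocalic voicing): /p/ is a voiceless stop between vowels /o/ and /i/, so it voices to [b]. /kivopirfuebiod/ → kivobirfuebiod.
Rule 3 (pre-rhotic lowering): /i/ is a high vowel immediately before /r/, so it lowers to [e]. /kivobirfuebiod/ → kivoberfuebiod.
Rule 4 (final devoicing): /d/ is a voiced stop in word-final position, so it devoices to [t]. /kivoberfuebiod/ → kivoberfuebiot.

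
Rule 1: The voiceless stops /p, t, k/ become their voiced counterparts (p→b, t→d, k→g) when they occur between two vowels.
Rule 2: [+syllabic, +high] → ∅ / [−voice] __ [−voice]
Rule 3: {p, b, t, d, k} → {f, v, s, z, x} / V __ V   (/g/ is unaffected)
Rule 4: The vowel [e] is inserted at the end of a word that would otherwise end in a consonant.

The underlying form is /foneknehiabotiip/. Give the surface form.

foneknehiavoziipe

Rule 1 (intervocalic voicing): /t/ is a voiceless stop between vowels /o/ and /i/, so it voices to [d]. /foneknehiabotiip/ → foneknehiabodiip.
Rule 2 (high vowel syncope): no segment meets the environment; /foneknehiabodiip/ is unchanged.
Rule 3 (intervocalic spirantization): /b/ is a stop between vowels /a/ and /o/, so it spirantizes to the fricative [v]. /d/ is a stop between vowels /o/ and /i/, so it spirantizes to the fricative [z]. /foneknehiabodiip/ → foneknehiavoziip.
Rule 4 (final e-epenthesis): the form ends in the consonant /p/, so [e] is inserted word-finally. /foneknehiavoziip/ → foneknehiavoziipe.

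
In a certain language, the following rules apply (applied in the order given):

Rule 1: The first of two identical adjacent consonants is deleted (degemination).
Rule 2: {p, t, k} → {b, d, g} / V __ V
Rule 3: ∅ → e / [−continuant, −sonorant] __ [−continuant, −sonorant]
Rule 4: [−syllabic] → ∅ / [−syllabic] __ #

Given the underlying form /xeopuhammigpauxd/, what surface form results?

Rule 1 (degemination): /mm/ is a geminate; the first /m/ deletes. /xeopuhammigpauxd/ → xeopuhamigpauxd.
Rule 2 (intervocalic voicing): /p/ is a voiceless stop between vowels /o/ and /u/, so it voices to [b]. /xeopuhamigpauxd/ → xeobuhamigpauxd.
Rule 3 (stop-cluster e-epenthesis): /g/ and /p/ form a stop–stop cluster, so [e] is inserted between them. /xeobuhamigpauxd/ → xeobuhamigepauxd.
Rule 4 (final cluster simplification): /d/ is the second consonant of a word-final cluster /xd/, so it deletes. /xeobuhamigepauxd/ → xeobuhamigepaux.

xeobuhamigepaux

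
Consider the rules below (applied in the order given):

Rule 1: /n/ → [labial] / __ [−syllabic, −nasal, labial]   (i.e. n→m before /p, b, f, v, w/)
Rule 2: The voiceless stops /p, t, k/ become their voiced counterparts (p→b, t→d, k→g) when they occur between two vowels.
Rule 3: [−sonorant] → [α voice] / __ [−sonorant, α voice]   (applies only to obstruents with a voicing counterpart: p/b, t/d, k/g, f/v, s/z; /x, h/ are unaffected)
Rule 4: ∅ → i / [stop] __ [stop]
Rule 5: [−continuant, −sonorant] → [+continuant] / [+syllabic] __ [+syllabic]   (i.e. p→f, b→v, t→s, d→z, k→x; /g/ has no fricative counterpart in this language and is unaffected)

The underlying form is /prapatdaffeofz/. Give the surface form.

Rule 1 (nasal place assimilation): no segment meets the environment; /prapatdaffeofz/ is unchanged.
Rule 2 (intervocalic voicing): /p/ is a voiceless stop between vowels /a/ and /a/, so it voices to [b]. /prapatdaffeofz/ → prabatdaffeofz.
Rule 3 (regressive voicing assimilation): /t/ precedes the voiced obstruent /d/, so it voices to [d] by assimilation. /f/ precedes the voiced obstruent /z/, so it voices to [v] by assimilation. /prabatdaffeofz/ → prabaddaffeovz.
Rule 4 (stop-cluster i-epenthesis): /d/ and /d/ form a stop–stop cluster, so [i] is inserted between them. /prabaddaffeovz/ → prabadidaffeovz.
Rule 5 (intervocalic spirantization): /b/ is a stop between vowels /a/ and /a/, so it spirantizes to the fricative [v]. /d/ is a stop between vowels /a/ and /i/, so it spirantizes to the fricative [z]. /d/ is a stop between vowels /i/ and /a/, so it spirantizes to the fricative [z]. /prabadidaffeovz/ → pravazizaffeovz.

pravazizaffeovz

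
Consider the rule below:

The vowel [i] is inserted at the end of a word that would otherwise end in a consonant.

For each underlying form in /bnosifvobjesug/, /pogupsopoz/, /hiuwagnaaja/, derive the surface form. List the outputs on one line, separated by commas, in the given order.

/bnosifvobjesug/: the form ends in the consonant /g/, so [i] is inserted word-finally. → [bnosifvobjesugi].
/pogupsopoz/: the form ends in the consonant /z/, so [i] is inserted word-finally. → [pogupsopozi].
/hiuwagnaaja/: the rule's environment is not met; surfaces unchanged as [hiuwagnaaja].

bnosifvobjesugi, pogupsopozi, hiuwagnaaja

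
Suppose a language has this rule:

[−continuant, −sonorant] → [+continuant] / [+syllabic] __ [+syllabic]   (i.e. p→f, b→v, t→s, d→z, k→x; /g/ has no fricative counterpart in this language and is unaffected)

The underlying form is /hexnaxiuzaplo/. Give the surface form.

No segment of /hexnaxiuzaplo/ meets the structural description of the rule, so the form surfaces unchanged.

hexnaxiuzaplo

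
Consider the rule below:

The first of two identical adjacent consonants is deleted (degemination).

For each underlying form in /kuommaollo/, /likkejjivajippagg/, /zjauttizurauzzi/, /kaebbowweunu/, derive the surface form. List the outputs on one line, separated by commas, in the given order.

kuomaolo, likejivajipag, zjautizurauzi, kaeboweunu

/kuommaollo/: /mm/ is a geminate; the first /m/ deletes. /ll/ is a geminate; the first /l/ deletes. → [kuomaolo].
/likkejjivajippagg/: /kk/ is a geminate; the first /k/ deletes. /jj/ is a geminate; the first /j/ deletes. /pp/ is a geminate; the first /p/ deletes. /gg/ is a geminate; the first /g/ deletes. → [likejivajipag].
/zjauttizurauzzi/: /tt/ is a geminate; the first /t/ deletes. /zz/ is a geminate; the first /z/ deletes. → [zjautizurauzi].
/kaebbowweunu/: /bb/ is a geminate; the first /b/ deletes. /ww/ is a geminate; the first /w/ deletes. → [kaeboweunu].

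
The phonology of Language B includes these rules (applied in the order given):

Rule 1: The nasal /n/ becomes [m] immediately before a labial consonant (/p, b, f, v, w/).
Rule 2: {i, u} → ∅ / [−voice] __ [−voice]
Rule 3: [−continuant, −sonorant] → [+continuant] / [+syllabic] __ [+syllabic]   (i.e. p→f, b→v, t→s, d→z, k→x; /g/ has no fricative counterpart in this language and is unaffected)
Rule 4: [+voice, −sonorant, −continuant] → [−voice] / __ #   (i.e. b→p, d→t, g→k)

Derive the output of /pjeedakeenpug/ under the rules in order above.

pjeezaxeempuk

Rule 1 (nasal place assimilation): /n/ precedes the labial consonant /p/, so it assimilates in place to [m]. /pjeedakeenpug/ → pjeedakeempug.
Rule 2 (high vowel syncope): no segment meets the environment; /pjeedakeempug/ is unchanged.
Rule 3 (intervocalic spirantization): /d/ is a stop between vowels /e/ and /a/, so it spirantizes to the fricative [z]. /k/ is a stop between vowels /a/ and /e/, so it spirantizes to the fricative [x]. /pjeedakeempug/ → pjeezaxeempug.
Rule 4 (final devoicing): /g/ is a voiced stop in word-final position, so it devoices to [k]. /pjeezaxeempug/ → pjeezaxeempuk.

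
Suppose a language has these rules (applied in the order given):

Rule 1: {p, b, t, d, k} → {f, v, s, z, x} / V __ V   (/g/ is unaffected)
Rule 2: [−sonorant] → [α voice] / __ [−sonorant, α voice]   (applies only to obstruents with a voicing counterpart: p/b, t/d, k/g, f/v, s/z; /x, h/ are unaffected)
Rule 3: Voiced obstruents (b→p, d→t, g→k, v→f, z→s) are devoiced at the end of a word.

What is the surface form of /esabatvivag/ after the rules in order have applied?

esavadvivak

Rule 1 (intervocalic spirantization): /b/ is a stop between vowels /a/ and /a/, so it spirantizes to the fricative [v]. /esabatvivag/ → esavatvivag.
Rule 2 (regressive voicing assimilation): /t/ precedes the voiced obstruent /v/, so it voices to [d] by assimilation. /esavatvivag/ → esavadvivag.
Rule 3 (final devoicing): /g/ is a voiced obstruent in word-final position, so it devoices to [k]. /esavadvivag/ → esavadvivak.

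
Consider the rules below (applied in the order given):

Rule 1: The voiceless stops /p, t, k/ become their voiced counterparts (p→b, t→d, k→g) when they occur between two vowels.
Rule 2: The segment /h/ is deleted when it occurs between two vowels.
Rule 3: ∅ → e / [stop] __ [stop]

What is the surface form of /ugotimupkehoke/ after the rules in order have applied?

Rule 1 (intervocalic voicing): /t/ is a voiceless stop between vowels /o/ and /i/, so it voices to [d]. /k/ is a voiceless stop between vowels /o/ and /e/, so it voices to [g]. /ugotimupkehoke/ → ugodimupkehoge.
Rule 2 (intervocalic h-deletion): /h/ occurs between vowels /e/ and /o/, so it deletes. /ugodimupkehoge/ → ugodimupkeoge.
Rule 3 (stop-cluster e-epenthesis): /p/ and /k/ form a stop–stop cluster, so [e] is inserted between them. /ugodimupkeoge/ → ugodimupekeoge.

ugodimupekeoge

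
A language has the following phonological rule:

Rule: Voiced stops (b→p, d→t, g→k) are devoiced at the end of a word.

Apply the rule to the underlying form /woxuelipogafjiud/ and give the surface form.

woxuelipogafjiut

/d/ is a voiced stop in word-final position, so it devoices to [t].
The other instance of /g/ does not occur in the required environment and remains unchanged.
Surface form: [woxuelipogafjiut].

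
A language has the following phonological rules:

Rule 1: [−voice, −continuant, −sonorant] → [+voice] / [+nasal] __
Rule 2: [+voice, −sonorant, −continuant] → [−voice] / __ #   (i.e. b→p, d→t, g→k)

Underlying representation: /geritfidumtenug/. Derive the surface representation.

Rule 1 (post-nasal voicing): /t/ is a voiceless stop immediately after the nasal /m/, so it voices to [d]. /geritfidumtenug/ → geritfidumdenug.
Rule 2 (final devoicing): /g/ is a voiced stop in word-final position, so it devoices to [k]. /geritfidumdenug/ → geritfidumdenuk.

geritfidumdenuk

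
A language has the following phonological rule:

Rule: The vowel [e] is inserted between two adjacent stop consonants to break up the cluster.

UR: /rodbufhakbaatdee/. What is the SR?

rodebufhakebaatedee

/d/ and /b/ form a stop–stop cluster, so [e] is inserted between them.
/k/ and /b/ form a stop–stop cluster, so [e] is inserted between them.
/t/ and /d/ form a stop–stop cluster, so [e] is inserted between them.
Surface form: [rodebufhakebaatedee].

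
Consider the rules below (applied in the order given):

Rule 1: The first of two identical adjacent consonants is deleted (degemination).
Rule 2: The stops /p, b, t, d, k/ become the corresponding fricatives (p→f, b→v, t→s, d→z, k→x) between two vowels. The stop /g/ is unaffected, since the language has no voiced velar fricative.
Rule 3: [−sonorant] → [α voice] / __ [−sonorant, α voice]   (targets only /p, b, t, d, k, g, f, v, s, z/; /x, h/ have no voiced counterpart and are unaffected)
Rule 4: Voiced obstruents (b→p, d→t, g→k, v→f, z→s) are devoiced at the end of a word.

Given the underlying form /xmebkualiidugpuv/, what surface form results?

Rule 1 (degemination): no segment meets the environment; /xmebkualiidugpuv/ is unchanged.
Rule 2 (intervocalic spirantization): /d/ is a stop between vowels /i/ and /u/, so it spirantizes to the fricative [z]. /xmebkualiidugpuv/ → xmebkualiizugpuv.
Rule 3 (regressive voicing assimilation): /b/ precedes the voiceless obstruent /k/, so it devoices to [p] by assimilation. /g/ precedes the voiceless obstruent /p/, so it devoices to [k] by assimilation. /xmebkualiizugpuv/ → xmepkualiizukpuv.
Rule 4 (final devoicing): /v/ is a voiced obstruent in word-final position, so it devoices to [f]. /xmepkualiizukpuv/ → xmepkualiizukpuf.

xmepkualiizukpuf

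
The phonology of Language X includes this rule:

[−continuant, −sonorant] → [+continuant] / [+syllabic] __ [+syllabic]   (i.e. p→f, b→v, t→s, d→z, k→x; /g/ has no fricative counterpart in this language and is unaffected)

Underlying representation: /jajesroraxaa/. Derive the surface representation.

jajesroraxaa

No segment of /jajesroraxaa/ meets the structural description of the rule, so the form surfaces unchanged.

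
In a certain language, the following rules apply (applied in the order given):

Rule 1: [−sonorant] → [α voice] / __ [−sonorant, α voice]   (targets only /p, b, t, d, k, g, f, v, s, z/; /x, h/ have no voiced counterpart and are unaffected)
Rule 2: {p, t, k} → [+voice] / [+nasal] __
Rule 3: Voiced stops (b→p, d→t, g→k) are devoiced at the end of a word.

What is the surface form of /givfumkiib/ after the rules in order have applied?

giffumgiip

Rule 1 (regressive voicing assimilation): /v/ precedes the voiceless obstruent /f/, so it devoices to [f] by assimilation. /givfumkiib/ → giffumkiib.
Rule 2 (post-nasal voicing): /k/ is a voiceless stop immediately after the nasal /m/, so it voices to [g]. /giffumkiib/ → giffumgiib.
Rule 3 (final devoicing): /b/ is a voiced stop in word-final position, so it devoices to [p]. /giffumgiib/ → giffumgiip.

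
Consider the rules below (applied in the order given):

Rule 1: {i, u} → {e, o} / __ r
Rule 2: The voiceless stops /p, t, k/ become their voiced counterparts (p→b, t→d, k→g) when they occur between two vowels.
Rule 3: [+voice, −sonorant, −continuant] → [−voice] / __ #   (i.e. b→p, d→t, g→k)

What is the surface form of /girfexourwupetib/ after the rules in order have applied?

Rule 1 (pre-rhotic lowering): /i/ is a high vowel immediately before /r/, so it lowers to [e]. /u/ is a high vowel immediately before /r/, so it lowers to [o]. /girfexourwupetib/ → gerfexoorwupetib.
Rule 2 (intervocalic voicing): /p/ is a voiceless stop between vowels /u/ and /e/, so it voices to [b]. /t/ is a voiceless stop between vowels /e/ and /i/, so it voices to [d]. /gerfexoorwupetib/ → gerfexoorwubedib.
Rule 3 (final devoicing): /b/ is a voiced stop in word-final position, so it devoices to [p]. /gerfexoorwubedib/ → gerfexoorwubedip.

gerfexoorwubedip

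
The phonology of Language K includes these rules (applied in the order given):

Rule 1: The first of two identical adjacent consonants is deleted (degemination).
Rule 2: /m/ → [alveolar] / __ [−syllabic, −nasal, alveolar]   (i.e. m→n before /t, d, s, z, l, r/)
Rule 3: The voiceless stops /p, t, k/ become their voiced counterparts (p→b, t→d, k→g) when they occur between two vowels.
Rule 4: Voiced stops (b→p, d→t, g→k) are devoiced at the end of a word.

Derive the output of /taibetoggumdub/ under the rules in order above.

Rule 1 (degemination): /gg/ is a geminate; the first /g/ deletes. /taibetoggumdub/ → taibetogumdub.
Rule 2 (nasal place assimilation): /m/ precedes the alveolar consonant /d/, so it assimilates in place to [n]. /taibetogumdub/ → taibetogundub.
Rule 3 (intervocalic voicing): /t/ is a voiceless stop between vowels /e/ and /o/, so it voices to [d]. /taibetogundub/ → taibedogundub.
Rule 4 (final devoicing): /b/ is a voiced stop in word-final position, so it devoices to [p]. /taibedogundub/ → taibedogundup.

taibedogundup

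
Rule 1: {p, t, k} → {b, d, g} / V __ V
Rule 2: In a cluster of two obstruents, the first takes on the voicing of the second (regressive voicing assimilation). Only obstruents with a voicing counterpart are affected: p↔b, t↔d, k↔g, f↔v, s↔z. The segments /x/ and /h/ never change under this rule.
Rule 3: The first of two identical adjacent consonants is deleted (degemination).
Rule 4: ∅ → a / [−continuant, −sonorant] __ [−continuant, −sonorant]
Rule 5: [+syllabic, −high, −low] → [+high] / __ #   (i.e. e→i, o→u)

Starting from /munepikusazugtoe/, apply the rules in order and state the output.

Rule 1 (intervocalic voicing): /p/ is a voiceless stop between vowels /e/ and /i/, so it voices to [b]. /k/ is a voiceless stop between vowels /i/ and /u/, so it voices to [g]. /munepikusazugtoe/ → munebigusazugtoe.
Rule 2 (regressive voicing assimilation): /g/ precedes the voiceless obstruent /t/, so it devoices to [k] by assimilation. /munebigusazugtoe/ → munebigusazuktoe.
Rule 3 (degemination): no segment meets the environment; /munebigusazuktoe/ is unchanged.
Rule 4 (stop-cluster a-epenthesis): /k/ and /t/ form a stop–stop cluster, so [a] is inserted between them. /munebigusazuktoe/ → munebigusazukatoe.
Rule 5 (final vowel raising): /e/ is a mid vowel in word-final position, so it raises to [i]. /munebigusazukatoe/ → munebigusazukatoi.

munebigusazukatoi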